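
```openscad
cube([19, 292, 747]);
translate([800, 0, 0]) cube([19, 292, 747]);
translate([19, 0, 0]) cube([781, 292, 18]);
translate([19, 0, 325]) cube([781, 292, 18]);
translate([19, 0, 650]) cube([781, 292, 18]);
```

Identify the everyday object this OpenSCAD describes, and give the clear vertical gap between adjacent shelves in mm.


A bookshelf. The clear shelf gap is 307 mm.

Two tall side panels with 3 horizontal boards between them — a bookshelf. The first two shelf undersides are at z = 0 and z = 325; with shelf thickness 18, the clear gap is 325 − 0 − 18 = 307 mm.


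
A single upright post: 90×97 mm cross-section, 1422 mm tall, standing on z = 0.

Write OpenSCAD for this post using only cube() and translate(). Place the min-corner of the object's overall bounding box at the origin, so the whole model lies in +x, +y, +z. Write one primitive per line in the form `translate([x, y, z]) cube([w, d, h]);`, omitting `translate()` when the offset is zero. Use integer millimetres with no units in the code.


cube([90, 97, 1422]);


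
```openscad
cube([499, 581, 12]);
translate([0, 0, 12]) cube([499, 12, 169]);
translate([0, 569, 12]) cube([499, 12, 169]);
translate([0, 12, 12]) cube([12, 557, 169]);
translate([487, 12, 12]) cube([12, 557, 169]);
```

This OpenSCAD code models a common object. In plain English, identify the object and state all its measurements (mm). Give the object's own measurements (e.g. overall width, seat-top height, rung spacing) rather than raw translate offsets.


An open-topped rectangular box: outside dimensions 499×581×181 mm, with a uniform wall and base thickness of 12 mm. The base is a full 499×581 slab on the floor; four walls sit on top of the base. The front and back walls (the −y and +y sides) span the full width; the two side walls fit between them.


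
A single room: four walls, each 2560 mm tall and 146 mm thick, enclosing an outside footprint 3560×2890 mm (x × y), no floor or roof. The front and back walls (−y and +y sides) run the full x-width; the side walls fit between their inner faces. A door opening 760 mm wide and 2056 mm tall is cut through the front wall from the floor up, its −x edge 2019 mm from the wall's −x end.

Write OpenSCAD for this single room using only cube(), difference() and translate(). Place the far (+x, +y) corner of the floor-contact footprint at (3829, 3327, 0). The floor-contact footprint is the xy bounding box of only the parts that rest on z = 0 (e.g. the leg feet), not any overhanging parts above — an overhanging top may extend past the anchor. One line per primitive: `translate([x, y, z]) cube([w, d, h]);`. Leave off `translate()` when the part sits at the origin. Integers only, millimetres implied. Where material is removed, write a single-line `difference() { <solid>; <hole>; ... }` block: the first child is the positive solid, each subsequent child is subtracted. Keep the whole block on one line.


difference() { translate([269, 437, 0]) cube([3560, 146, 2560]); translate([2288, 437, 0]) cube([760, 146, 2056]); }
translate([269, 3181, 0]) cube([3560, 146, 2560]);
translate([269, 583, 0]) cube([146, 2598, 2560]);
translate([3683, 583, 0]) cube([146, 2598, 2560]);


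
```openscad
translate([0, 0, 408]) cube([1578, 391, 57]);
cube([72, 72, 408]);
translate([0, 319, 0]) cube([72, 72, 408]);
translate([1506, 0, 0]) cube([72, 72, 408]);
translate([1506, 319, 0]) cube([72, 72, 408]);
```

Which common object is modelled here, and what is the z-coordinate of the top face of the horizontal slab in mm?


A bench. The seat-top height is 465 mm.

A long slab on four corner posts — a bench. The slab sits at z = 408 with thickness 57, so the top is 408 + 57 = 465 mm.


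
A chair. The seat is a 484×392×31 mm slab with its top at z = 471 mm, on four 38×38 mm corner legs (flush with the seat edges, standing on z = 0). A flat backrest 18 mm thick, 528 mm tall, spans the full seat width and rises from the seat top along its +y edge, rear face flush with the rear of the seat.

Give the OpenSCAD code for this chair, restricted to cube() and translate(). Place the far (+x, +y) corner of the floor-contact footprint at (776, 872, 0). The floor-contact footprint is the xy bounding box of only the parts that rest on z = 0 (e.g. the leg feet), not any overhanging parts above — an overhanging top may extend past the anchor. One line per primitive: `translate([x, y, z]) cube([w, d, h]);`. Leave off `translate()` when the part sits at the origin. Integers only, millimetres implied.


// leg_h = 471 - 31 = 440
translate([292, 480, 440]) cube([484, 392, 31]);
translate([292, 480, 0]) cube([38, 38, 440]);
translate([738, 480, 0]) cube([38, 38, 440]);
translate([292, 834, 0]) cube([38, 38, 440]);
translate([738, 834, 0]) cube([38, 38, 440]);
translate([292, 854, 471]) cube([484, 18, 528]);


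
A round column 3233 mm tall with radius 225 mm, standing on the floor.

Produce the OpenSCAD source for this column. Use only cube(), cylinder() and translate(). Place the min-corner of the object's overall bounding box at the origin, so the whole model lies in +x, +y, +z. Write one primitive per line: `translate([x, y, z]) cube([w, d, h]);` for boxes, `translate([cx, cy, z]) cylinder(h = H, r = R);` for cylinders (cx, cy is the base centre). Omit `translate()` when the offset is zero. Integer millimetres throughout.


translate([225, 225, 0]) cylinder(h = 3233, r = 225);


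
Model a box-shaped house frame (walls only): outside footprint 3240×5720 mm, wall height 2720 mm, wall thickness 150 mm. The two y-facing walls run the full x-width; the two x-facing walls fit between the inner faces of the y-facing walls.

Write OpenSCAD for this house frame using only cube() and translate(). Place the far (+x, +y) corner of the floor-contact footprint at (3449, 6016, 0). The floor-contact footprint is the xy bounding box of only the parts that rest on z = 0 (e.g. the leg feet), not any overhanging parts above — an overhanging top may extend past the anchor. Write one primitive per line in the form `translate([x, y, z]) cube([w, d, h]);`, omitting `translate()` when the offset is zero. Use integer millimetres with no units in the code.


translate([209, 296, 0]) cube([3240, 150, 2720]);
translate([209, 5866, 0]) cube([3240, 150, 2720]);
translate([209, 446, 0]) cube([150, 5420, 2720]);
translate([3299, 446, 0]) cube([150, 5420, 2720]);


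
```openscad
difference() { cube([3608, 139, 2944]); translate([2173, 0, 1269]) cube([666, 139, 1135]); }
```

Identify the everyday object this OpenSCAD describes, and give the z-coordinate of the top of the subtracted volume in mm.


A wall with a window opening. The window head height is 2404 mm.

A wall with a rectangular opening subtracted — a window. Sill at z = 1269, opening 1135 mm tall, so the head is at 1269 + 1135 = 2404 mm.


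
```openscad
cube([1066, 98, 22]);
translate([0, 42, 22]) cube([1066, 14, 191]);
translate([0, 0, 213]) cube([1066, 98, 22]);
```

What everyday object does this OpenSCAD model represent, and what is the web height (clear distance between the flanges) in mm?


An I-beam. The web height is 191 mm.

Two wide flanges with a thin centred web — an I-beam. Overall 235 mm minus two 22 mm flanges gives a web of 235 − 2·22 = 191 mm.


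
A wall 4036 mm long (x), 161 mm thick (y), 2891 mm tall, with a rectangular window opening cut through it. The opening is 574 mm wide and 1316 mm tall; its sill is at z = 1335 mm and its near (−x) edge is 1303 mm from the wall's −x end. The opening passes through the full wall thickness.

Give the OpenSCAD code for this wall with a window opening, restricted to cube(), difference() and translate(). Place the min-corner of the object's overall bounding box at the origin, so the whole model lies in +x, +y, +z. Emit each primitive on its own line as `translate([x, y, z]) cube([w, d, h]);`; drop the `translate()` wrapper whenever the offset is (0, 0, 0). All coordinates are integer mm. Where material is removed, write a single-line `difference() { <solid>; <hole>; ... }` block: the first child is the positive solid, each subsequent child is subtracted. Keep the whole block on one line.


difference() { cube([4036, 161, 2891]); translate([1303, 0, 1335]) cube([574, 161, 1316]); }


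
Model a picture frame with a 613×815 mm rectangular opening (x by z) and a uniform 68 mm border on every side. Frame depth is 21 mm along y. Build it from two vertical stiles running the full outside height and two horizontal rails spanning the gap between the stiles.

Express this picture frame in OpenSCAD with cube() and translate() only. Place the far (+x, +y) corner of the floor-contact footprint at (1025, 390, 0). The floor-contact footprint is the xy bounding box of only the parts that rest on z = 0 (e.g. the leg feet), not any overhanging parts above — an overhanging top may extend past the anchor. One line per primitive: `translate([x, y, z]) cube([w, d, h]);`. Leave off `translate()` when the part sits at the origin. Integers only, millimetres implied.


translate([276, 369, 0]) cube([68, 21, 951]);
translate([957, 369, 0]) cube([68, 21, 951]);
translate([344, 369, 0]) cube([613, 21, 68]);
translate([344, 369, 883]) cube([613, 21, 68]);


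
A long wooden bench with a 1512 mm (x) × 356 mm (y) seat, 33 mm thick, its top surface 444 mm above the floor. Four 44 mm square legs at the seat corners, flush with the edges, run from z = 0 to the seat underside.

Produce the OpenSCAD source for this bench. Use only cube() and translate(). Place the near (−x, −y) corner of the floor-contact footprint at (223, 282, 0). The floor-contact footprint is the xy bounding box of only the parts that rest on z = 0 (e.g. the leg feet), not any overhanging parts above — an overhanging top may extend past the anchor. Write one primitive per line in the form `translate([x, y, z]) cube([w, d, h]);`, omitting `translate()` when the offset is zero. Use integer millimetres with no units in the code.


translate([223, 282, 411]) cube([1512, 356, 33]);
translate([223, 282, 0]) cube([44, 44, 411]);
translate([223, 594, 0]) cube([44, 44, 411]);
translate([1691, 282, 0]) cube([44, 44, 411]);
translate([1691, 594, 0]) cube([44, 44, 411]);


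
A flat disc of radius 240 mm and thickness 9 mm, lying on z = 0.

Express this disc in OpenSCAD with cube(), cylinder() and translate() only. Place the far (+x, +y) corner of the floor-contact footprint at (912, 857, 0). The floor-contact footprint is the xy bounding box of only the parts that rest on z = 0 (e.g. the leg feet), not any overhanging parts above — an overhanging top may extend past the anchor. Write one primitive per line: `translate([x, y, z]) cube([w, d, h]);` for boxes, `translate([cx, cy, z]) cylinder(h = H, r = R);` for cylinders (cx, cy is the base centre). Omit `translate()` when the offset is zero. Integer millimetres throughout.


translate([672, 617, 0]) cylinder(h = 9, r = 240);


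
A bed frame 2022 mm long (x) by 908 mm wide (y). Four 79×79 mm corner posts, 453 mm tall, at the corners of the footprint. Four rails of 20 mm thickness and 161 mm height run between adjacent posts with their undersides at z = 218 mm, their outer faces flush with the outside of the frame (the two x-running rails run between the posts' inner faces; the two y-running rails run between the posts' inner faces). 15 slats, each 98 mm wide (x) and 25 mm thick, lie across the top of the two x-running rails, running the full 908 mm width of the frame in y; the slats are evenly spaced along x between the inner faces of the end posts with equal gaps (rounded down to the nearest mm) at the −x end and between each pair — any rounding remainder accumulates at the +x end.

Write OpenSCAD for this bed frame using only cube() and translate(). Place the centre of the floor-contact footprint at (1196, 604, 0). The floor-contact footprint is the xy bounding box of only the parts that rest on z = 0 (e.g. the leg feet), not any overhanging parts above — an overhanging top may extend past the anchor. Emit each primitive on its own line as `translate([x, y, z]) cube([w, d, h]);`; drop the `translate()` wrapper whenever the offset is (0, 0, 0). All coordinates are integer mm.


translate([185, 150, 0]) cube([79, 79, 453]);
translate([185, 979, 0]) cube([79, 79, 453]);
translate([2128, 150, 0]) cube([79, 79, 453]);
translate([2128, 979, 0]) cube([79, 79, 453]);
translate([264, 150, 218]) cube([1864, 20, 161]);
translate([264, 1038, 218]) cube([1864, 20, 161]);
translate([185, 229, 218]) cube([20, 750, 161]);
translate([2187, 229, 218]) cube([20, 750, 161]);
translate([288, 150, 379]) cube([98, 908, 25]);
translate([410, 150, 379]) cube([98, 908, 25]);
translate([532, 150, 379]) cube([98, 908, 25]);
translate([654, 150, 379]) cube([98, 908, 25]);
translate([776, 150, 379]) cube([98, 908, 25]);
translate([898, 150, 379]) cube([98, 908, 25]);
translate([1020, 150, 379]) cube([98, 908, 25]);
translate([1142, 150, 379]) cube([98, 908, 25]);
translate([1264, 150, 379]) cube([98, 908, 25]);
translate([1386, 150, 379]) cube([98, 908, 25]);
translate([1508, 150, 379]) cube([98, 908, 25]);
translate([1630, 150, 379]) cube([98, 908, 25]);
translate([1752, 150, 379]) cube([98, 908, 25]);
translate([1874, 150, 379]) cube([98, 908, 25]);
translate([1996, 150, 379]) cube([98, 908, 25]);


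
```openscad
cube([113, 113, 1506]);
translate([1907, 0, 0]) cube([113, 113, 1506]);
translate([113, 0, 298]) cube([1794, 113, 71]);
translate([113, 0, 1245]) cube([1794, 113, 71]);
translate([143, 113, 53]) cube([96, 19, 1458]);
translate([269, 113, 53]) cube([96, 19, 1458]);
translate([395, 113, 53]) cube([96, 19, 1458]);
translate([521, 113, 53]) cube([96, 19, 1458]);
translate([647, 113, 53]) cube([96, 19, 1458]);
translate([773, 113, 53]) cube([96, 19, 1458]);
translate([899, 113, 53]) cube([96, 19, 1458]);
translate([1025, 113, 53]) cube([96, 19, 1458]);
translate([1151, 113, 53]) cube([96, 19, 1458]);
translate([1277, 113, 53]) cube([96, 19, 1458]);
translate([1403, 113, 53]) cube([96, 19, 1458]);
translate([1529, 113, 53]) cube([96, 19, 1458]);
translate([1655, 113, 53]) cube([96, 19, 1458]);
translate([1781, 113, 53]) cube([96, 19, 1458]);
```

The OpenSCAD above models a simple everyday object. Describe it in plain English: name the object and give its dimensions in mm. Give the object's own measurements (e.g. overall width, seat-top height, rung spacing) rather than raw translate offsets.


A fence section. Two 113×113 mm posts, 1506 mm tall, stand on the floor with a clear span of 1794 mm between their inner faces. Two horizontal rails of 113×71 mm section span the gap between the posts with their undersides at z = 298 mm and z = 1245 mm, flush with the posts' −y face. 14 pickets, each 96 mm wide, 19 mm thick and 1458 mm tall, are fixed to the +y face of the rails with their bottoms at z = 53 mm, spaced across the span with a 30 mm gap after the −x post and between neighbouring pickets and before the +x post.


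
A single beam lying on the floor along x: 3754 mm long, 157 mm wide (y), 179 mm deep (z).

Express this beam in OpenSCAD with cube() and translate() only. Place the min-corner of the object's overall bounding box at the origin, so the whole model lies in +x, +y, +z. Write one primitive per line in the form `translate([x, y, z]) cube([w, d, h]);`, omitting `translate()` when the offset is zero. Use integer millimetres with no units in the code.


cube([3754, 157, 179]);


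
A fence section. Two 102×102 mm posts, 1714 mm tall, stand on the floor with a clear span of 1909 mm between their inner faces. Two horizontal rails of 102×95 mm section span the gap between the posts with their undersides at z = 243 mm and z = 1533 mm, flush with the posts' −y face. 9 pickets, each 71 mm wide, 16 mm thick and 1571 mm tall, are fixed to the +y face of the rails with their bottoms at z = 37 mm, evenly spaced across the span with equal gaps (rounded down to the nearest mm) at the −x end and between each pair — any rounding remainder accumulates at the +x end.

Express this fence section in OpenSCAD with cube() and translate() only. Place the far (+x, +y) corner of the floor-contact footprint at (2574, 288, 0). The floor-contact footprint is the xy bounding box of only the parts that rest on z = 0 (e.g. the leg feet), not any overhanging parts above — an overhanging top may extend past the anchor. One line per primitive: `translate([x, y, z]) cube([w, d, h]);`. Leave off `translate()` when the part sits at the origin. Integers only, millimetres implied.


translate([461, 186, 0]) cube([102, 102, 1714]);
translate([2472, 186, 0]) cube([102, 102, 1714]);
translate([563, 186, 243]) cube([1909, 102, 95]);
translate([563, 186, 1533]) cube([1909, 102, 95]);
translate([690, 288, 37]) cube([71, 16, 1571]);
translate([888, 288, 37]) cube([71, 16, 1571]);
translate([1086, 288, 37]) cube([71, 16, 1571]);
translate([1284, 288, 37]) cube([71, 16, 1571]);
translate([1482, 288, 37]) cube([71, 16, 1571]);
translate([1680, 288, 37]) cube([71, 16, 1571]);
translate([1878, 288, 37]) cube([71, 16, 1571]);
translate([2076, 288, 37]) cube([71, 16, 1571]);
translate([2274, 288, 37]) cube([71, 16, 1571]);


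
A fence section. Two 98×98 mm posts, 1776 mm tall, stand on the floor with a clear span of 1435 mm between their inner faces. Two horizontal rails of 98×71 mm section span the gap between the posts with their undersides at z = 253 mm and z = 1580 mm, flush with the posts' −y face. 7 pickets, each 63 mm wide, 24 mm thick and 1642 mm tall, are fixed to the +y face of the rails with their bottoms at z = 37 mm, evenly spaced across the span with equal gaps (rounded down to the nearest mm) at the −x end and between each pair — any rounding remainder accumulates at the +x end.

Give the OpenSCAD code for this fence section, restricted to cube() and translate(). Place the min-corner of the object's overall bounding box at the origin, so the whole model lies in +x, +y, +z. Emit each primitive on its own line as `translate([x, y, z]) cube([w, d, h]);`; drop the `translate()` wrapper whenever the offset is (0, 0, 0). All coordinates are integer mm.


cube([98, 98, 1776]);
translate([1533, 0, 0]) cube([98, 98, 1776]);
translate([98, 0, 253]) cube([1435, 98, 71]);
translate([98, 0, 1580]) cube([1435, 98, 71]);
translate([222, 98, 37]) cube([63, 24, 1642]);
translate([409, 98, 37]) cube([63, 24, 1642]);
translate([596, 98, 37]) cube([63, 24, 1642]);
translate([783, 98, 37]) cube([63, 24, 1642]);
translate([970, 98, 37]) cube([63, 24, 1642]);
translate([1157, 98, 37]) cube([63, 24, 1642]);
translate([1344, 98, 37]) cube([63, 24, 1642]);


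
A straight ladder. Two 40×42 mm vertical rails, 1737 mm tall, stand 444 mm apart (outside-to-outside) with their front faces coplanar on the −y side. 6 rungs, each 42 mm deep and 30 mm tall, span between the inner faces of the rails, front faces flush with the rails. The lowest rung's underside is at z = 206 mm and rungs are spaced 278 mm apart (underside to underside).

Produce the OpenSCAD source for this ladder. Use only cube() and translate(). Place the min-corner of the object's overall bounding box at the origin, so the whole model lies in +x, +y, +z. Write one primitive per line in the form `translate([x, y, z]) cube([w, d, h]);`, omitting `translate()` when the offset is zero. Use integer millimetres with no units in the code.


// rung span = 444 - 2*40 = 364
// rung[k] z = 206 + k*278
cube([40, 42, 1737]);
translate([404, 0, 0]) cube([40, 42, 1737]);
translate([40, 0, 206]) cube([364, 42, 30]);
translate([40, 0, 484]) cube([364, 42, 30]);
translate([40, 0, 762]) cube([364, 42, 30]);
translate([40, 0, 1040]) cube([364, 42, 30]);
translate([40, 0, 1318]) cube([364, 42, 30]);
translate([40, 0, 1596]) cube([364, 42, 30]);


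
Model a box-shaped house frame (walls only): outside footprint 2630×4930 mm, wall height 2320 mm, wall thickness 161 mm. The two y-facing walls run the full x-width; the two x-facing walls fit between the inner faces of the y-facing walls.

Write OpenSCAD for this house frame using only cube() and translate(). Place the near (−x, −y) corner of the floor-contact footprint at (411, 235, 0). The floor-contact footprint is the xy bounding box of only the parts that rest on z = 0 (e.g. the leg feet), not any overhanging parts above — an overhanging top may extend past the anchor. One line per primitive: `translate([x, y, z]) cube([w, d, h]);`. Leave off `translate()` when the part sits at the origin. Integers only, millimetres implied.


translate([411, 235, 0]) cube([2630, 161, 2320]);
translate([411, 5004, 0]) cube([2630, 161, 2320]);
translate([411, 396, 0]) cube([161, 4608, 2320]);
translate([2880, 396, 0]) cube([161, 4608, 2320]);


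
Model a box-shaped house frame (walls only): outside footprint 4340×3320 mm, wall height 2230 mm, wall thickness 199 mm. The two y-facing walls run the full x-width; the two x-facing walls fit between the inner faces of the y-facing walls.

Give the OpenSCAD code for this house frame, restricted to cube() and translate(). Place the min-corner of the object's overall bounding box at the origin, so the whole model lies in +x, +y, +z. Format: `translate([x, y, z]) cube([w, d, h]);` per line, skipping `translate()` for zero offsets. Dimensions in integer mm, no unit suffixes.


cube([4340, 199, 2230]);
translate([0, 3121, 0]) cube([4340, 199, 2230]);
translate([0, 199, 0]) cube([199, 2922, 2230]);
translate([4141, 199, 0]) cube([199, 2922, 2230]);


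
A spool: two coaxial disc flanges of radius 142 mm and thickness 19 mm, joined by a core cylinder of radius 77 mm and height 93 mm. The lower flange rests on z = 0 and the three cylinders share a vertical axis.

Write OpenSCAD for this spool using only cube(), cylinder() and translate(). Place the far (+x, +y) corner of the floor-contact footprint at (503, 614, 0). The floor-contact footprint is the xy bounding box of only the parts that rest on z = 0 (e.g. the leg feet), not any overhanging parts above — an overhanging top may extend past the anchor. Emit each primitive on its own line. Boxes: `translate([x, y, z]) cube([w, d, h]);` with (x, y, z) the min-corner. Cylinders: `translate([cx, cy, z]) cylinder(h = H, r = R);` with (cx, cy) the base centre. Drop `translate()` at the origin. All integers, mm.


translate([361, 472, 0]) cylinder(h = 19, r = 142);
translate([361, 472, 19]) cylinder(h = 93, r = 77);
translate([361, 472, 112]) cylinder(h = 19, r = 142);


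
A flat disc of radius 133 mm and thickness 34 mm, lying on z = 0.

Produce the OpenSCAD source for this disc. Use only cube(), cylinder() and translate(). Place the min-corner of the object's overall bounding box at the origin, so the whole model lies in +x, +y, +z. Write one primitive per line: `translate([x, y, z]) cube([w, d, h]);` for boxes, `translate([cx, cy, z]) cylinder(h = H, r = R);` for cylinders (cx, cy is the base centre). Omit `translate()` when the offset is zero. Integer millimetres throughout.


translate([133, 133, 0]) cylinder(h = 34, r = 133);


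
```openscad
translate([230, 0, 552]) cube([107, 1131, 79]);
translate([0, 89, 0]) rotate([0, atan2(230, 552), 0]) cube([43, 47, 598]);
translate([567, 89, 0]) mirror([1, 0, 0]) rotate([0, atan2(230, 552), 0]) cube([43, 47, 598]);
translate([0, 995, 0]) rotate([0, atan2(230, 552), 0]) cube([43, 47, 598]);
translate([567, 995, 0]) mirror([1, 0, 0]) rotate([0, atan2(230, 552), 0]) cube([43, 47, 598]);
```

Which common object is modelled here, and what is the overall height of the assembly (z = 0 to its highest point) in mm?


A sawhorse. The overall height is 631 mm.

A beam across two mirrored pairs of raked legs — a sawhorse. The beam's underside is at z = 552 (matching the legs' vertical rise in atan2(230, 552)) and the beam is 79 mm tall, so its top is at 552 + 79 = 631 mm. The raked legs top out at the beam's underside, so that is the highest point.


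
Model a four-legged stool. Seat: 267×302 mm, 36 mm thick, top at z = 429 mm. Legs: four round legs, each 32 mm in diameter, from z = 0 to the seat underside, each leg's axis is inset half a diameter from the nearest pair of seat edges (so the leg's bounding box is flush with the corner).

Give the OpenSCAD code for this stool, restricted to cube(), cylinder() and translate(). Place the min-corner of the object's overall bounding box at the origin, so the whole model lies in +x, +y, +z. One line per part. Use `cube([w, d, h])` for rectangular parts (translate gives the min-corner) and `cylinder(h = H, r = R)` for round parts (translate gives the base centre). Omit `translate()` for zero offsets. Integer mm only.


translate([0, 0, 393]) cube([267, 302, 36]);
translate([16, 16, 0]) cylinder(h = 393, r = 16);
translate([251, 16, 0]) cylinder(h = 393, r = 16);
translate([16, 286, 0]) cylinder(h = 393, r = 16);
translate([251, 286, 0]) cylinder(h = 393, r = 16);


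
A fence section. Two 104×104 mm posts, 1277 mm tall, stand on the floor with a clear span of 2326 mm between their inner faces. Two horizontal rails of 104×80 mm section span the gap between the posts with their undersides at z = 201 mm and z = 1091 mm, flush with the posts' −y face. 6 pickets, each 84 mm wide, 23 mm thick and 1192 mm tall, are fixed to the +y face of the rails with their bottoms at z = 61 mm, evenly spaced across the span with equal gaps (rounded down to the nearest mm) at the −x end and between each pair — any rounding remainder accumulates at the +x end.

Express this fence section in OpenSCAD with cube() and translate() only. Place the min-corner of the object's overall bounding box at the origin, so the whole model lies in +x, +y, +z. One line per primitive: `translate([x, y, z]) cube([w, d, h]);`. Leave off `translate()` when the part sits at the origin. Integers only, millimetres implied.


cube([104, 104, 1277]);
translate([2430, 0, 0]) cube([104, 104, 1277]);
translate([104, 0, 201]) cube([2326, 104, 80]);
translate([104, 0, 1091]) cube([2326, 104, 80]);
translate([364, 104, 61]) cube([84, 23, 1192]);
translate([708, 104, 61]) cube([84, 23, 1192]);
translate([1052, 104, 61]) cube([84, 23, 1192]);
translate([1396, 104, 61]) cube([84, 23, 1192]);
translate([1740, 104, 61]) cube([84, 23, 1192]);
translate([2084, 104, 61]) cube([84, 23, 1192]);


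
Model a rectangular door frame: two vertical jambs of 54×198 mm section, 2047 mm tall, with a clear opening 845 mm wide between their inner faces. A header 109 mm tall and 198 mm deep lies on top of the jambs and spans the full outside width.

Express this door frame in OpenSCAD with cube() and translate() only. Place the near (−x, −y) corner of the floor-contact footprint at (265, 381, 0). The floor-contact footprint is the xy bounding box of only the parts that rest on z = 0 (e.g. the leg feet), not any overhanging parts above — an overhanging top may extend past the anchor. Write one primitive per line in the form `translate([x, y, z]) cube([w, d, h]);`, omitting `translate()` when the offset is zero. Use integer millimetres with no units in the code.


translate([265, 381, 0]) cube([54, 198, 2047]);
translate([1164, 381, 0]) cube([54, 198, 2047]);
translate([265, 381, 2047]) cube([953, 198, 109]);


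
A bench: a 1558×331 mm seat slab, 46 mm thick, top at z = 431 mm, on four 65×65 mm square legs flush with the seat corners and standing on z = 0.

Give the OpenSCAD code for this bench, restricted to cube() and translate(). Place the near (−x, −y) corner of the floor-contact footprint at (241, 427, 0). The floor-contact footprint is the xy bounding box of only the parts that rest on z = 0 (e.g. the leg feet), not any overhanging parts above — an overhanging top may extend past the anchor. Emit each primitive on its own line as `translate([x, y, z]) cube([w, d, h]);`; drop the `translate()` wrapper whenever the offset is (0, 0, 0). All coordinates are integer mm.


translate([241, 427, 385]) cube([1558, 331, 46]);
translate([241, 427, 0]) cube([65, 65, 385]);
translate([241, 693, 0]) cube([65, 65, 385]);
translate([1734, 427, 0]) cube([65, 65, 385]);
translate([1734, 693, 0]) cube([65, 65, 385]);


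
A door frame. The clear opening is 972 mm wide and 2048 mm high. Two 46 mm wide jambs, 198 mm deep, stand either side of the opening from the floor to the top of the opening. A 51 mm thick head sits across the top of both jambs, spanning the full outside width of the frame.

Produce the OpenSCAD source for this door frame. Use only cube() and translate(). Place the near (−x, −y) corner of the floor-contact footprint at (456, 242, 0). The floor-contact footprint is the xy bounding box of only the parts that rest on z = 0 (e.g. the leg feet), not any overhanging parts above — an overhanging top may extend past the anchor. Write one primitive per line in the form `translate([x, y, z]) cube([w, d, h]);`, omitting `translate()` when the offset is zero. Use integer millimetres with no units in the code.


translate([456, 242, 0]) cube([46, 198, 2048]);
translate([1474, 242, 0]) cube([46, 198, 2048]);
translate([456, 242, 2048]) cube([1064, 198, 51]);


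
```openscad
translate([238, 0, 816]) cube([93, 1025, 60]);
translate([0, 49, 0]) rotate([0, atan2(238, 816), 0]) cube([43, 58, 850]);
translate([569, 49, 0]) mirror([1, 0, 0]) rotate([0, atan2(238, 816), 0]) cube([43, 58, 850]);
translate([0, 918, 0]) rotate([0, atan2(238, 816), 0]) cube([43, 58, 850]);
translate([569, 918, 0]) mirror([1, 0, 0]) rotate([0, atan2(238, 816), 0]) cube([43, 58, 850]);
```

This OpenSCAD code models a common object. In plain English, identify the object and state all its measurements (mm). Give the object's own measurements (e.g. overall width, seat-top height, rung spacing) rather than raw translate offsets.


A sawhorse. A 93×1025×60 mm beam (x, y, z) sits on two A-frame leg pairs. Each pair is two raked legs of 43×58 mm section (58 mm along y) splaying symmetrically in x. Each leg rises 816 mm vertically over 238 mm of horizontal reach and is 850 mm long along its own axis. Every leg's outer bottom edge rests on the floor and its outer top edge meets a bottom edge of the beam — the left legs (tilting toward +x) meet the beam's −x bottom edge, the right legs (their mirror images, tilting toward −x) meet its +x bottom edge — so the leg tops tuck under the beam, the beam's underside is 816 mm above the floor, and the feet are 569 mm apart outside-to-outside with the beam centred between them. The two leg pairs are set in 49 mm from either end of the beam.


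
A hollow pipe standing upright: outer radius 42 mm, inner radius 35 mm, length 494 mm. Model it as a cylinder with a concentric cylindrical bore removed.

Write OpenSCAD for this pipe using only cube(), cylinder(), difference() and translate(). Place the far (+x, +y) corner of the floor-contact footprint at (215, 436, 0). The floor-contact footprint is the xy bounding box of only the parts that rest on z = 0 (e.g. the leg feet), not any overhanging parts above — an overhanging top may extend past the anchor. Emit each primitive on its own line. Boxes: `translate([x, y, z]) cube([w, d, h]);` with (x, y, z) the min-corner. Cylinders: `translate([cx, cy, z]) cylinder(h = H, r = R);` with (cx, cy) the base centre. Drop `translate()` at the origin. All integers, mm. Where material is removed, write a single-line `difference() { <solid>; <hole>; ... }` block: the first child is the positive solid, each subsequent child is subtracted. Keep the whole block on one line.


difference() { translate([173, 394, 0]) cylinder(h = 494, r = 42); translate([173, 394, 0]) cylinder(h = 494, r = 35); }


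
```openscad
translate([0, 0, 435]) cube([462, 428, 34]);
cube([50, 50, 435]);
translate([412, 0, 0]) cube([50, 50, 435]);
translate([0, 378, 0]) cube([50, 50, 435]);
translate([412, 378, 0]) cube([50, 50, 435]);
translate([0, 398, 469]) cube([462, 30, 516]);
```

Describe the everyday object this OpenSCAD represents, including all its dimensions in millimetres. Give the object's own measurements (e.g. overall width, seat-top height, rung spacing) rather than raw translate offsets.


A chair. The seat is a 462×428×34 mm slab with its top at z = 469 mm, on four 50×50 mm corner legs (flush with the seat edges, standing on z = 0). A flat backrest 30 mm thick, 516 mm tall, spans the full seat width and rises from the seat top along its +y edge, rear face flush with the rear of the seat.


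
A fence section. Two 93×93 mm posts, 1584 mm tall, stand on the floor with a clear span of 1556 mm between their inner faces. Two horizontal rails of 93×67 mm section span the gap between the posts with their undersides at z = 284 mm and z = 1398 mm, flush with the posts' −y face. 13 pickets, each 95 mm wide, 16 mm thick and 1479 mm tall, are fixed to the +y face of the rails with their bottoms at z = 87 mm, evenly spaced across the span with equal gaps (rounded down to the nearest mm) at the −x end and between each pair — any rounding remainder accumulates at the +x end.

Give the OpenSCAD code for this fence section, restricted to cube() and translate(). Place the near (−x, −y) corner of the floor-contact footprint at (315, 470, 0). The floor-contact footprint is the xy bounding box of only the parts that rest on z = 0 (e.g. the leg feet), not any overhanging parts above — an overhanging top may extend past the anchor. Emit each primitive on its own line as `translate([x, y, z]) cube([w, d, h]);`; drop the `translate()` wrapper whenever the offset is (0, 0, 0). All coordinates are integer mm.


translate([315, 470, 0]) cube([93, 93, 1584]);
translate([1964, 470, 0]) cube([93, 93, 1584]);
translate([408, 470, 284]) cube([1556, 93, 67]);
translate([408, 470, 1398]) cube([1556, 93, 67]);
translate([430, 563, 87]) cube([95, 16, 1479]);
translate([547, 563, 87]) cube([95, 16, 1479]);
translate([664, 563, 87]) cube([95, 16, 1479]);
translate([781, 563, 87]) cube([95, 16, 1479]);
translate([898, 563, 87]) cube([95, 16, 1479]);
translate([1015, 563, 87]) cube([95, 16, 1479]);
translate([1132, 563, 87]) cube([95, 16, 1479]);
translate([1249, 563, 87]) cube([95, 16, 1479]);
translate([1366, 563, 87]) cube([95, 16, 1479]);
translate([1483, 563, 87]) cube([95, 16, 1479]);
translate([1600, 563, 87]) cube([95, 16, 1479]);
translate([1717, 563, 87]) cube([95, 16, 1479]);
translate([1834, 563, 87]) cube([95, 16, 1479]);


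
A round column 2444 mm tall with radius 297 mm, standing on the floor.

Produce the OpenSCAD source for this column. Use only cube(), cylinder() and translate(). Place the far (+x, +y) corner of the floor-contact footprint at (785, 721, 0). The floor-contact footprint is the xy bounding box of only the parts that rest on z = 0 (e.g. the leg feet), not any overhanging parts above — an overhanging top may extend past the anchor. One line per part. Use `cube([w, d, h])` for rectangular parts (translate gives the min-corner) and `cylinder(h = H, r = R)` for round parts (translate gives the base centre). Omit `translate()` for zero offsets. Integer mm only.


translate([488, 424, 0]) cylinder(h = 2444, r = 297);


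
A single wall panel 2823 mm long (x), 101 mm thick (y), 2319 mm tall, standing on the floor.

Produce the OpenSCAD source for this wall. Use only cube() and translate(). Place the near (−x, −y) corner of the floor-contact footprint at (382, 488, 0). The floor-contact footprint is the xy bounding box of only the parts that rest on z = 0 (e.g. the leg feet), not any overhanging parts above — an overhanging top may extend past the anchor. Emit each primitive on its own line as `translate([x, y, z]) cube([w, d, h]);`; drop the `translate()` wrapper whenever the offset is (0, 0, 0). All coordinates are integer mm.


translate([382, 488, 0]) cube([2823, 101, 2319]);


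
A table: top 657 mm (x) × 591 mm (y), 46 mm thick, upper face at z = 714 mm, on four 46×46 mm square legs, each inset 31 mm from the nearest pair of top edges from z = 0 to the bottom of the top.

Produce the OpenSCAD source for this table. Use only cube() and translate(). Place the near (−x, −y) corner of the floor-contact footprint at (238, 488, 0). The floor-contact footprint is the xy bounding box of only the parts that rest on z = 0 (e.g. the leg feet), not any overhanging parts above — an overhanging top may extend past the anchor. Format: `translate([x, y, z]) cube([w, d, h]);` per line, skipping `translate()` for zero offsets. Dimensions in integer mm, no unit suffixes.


translate([207, 457, 668]) cube([657, 591, 46]);
translate([238, 488, 0]) cube([46, 46, 668]);
translate([787, 488, 0]) cube([46, 46, 668]);
translate([238, 971, 0]) cube([46, 46, 668]);
translate([787, 971, 0]) cube([46, 46, 668]);


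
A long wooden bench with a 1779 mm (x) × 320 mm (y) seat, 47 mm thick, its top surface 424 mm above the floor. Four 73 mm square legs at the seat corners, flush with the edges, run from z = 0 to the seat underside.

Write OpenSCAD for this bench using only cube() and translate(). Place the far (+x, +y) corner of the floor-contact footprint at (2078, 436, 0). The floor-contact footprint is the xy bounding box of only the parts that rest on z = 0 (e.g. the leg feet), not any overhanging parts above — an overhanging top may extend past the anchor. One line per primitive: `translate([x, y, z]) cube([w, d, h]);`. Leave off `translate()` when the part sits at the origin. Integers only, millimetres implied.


// leg_h = 424 − 47 = 377
translate([299, 116, 377]) cube([1779, 320, 47]);
translate([299, 116, 0]) cube([73, 73, 377]);
translate([299, 363, 0]) cube([73, 73, 377]);
translate([2005, 116, 0]) cube([73, 73, 377]);
translate([2005, 363, 0]) cube([73, 73, 377]);


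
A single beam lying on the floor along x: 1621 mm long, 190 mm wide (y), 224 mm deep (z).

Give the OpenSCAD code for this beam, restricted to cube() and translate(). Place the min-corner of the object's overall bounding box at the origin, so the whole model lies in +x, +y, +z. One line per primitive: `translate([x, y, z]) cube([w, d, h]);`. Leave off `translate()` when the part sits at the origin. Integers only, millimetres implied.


cube([1621, 190, 224]);


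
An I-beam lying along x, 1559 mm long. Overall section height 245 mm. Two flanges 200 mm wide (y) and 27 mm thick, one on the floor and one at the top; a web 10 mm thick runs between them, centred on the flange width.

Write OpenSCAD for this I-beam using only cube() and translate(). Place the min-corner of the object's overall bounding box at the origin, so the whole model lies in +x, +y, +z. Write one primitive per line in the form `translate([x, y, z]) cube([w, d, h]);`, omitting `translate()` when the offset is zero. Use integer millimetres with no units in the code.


cube([1559, 200, 27]);
translate([0, 95, 27]) cube([1559, 10, 191]);
translate([0, 0, 218]) cube([1559, 200, 27]);


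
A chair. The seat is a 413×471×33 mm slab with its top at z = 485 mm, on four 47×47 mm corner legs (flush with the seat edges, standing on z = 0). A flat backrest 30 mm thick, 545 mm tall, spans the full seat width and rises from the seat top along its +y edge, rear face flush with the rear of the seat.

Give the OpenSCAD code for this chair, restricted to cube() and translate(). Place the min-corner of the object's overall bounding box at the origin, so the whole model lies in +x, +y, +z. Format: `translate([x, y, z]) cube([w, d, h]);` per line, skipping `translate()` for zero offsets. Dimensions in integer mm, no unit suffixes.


translate([0, 0, 452]) cube([413, 471, 33]);
cube([47, 47, 452]);
translate([366, 0, 0]) cube([47, 47, 452]);
translate([0, 424, 0]) cube([47, 47, 452]);
translate([366, 424, 0]) cube([47, 47, 452]);
translate([0, 441, 485]) cube([413, 30, 545]);


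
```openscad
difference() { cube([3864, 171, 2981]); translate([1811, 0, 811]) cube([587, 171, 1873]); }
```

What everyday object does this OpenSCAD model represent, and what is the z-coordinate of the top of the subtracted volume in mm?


A wall with a window opening. The window head height is 2684 mm.

A wall with a rectangular opening subtracted — a window. Sill at z = 811, opening 1873 mm tall, so the head is at 811 + 1873 = 2684 mm.


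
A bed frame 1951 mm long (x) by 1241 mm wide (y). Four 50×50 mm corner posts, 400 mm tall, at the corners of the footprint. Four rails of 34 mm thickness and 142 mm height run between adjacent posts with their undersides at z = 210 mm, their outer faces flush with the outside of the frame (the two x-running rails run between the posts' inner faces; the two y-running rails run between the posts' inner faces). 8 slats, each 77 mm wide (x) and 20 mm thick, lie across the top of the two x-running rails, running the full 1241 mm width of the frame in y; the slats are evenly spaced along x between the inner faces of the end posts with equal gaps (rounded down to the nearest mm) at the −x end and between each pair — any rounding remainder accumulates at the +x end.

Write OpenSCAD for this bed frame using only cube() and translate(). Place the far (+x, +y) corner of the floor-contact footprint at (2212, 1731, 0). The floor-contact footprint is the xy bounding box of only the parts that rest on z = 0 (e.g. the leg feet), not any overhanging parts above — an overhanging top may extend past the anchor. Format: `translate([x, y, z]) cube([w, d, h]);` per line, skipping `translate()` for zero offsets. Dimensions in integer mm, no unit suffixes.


translate([261, 490, 0]) cube([50, 50, 400]);
translate([261, 1681, 0]) cube([50, 50, 400]);
translate([2162, 490, 0]) cube([50, 50, 400]);
translate([2162, 1681, 0]) cube([50, 50, 400]);
translate([311, 490, 210]) cube([1851, 34, 142]);
translate([311, 1697, 210]) cube([1851, 34, 142]);
translate([261, 540, 210]) cube([34, 1141, 142]);
translate([2178, 540, 210]) cube([34, 1141, 142]);
translate([448, 490, 352]) cube([77, 1241, 20]);
translate([662, 490, 352]) cube([77, 1241, 20]);
translate([876, 490, 352]) cube([77, 1241, 20]);
translate([1090, 490, 352]) cube([77, 1241, 20]);
translate([1304, 490, 352]) cube([77, 1241, 20]);
translate([1518, 490, 352]) cube([77, 1241, 20]);
translate([1732, 490, 352]) cube([77, 1241, 20]);
translate([1946, 490, 352]) cube([77, 1241, 20]);
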